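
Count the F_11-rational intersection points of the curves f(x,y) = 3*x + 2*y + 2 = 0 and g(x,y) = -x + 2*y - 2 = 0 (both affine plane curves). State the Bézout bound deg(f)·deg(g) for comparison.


Common zeros: {(10, 6)}; count = 1; Bézout bound = 1.

deg(f) = 1, deg(g) = 1, so Bézout bound = 1.
Scan x ∈ F_11. For each x, list the y ∈ F_11 with f(x, y) ≡ 0 and those with g(x, y) ≡ 0 (mod 11); the common zeros in that column are the intersection.
  x = 0: f ≡ 0 at y ∈ {10}; g ≡ 0 at y ∈ {1}; common: ∅.
  x = 1: f ≡ 0 at y ∈ {3}; g ≡ 0 at y ∈ {7}; common: ∅.
  x = 2: f ≡ 0 at y ∈ {7}; g ≡ 0 at y ∈ {2}; common: ∅.
  x = 3: f ≡ 0 at y ∈ {0}; g ≡ 0 at y ∈ {8}; common: ∅.
  x = 4: f ≡ 0 at y ∈ {4}; g ≡ 0 at y ∈ {3}; common: ∅.
  x = 5: f ≡ 0 at y ∈ {8}; g ≡ 0 at y ∈ {9}; common: ∅.
  x = 6: f ≡ 0 at y ∈ {1}; g ≡ 0 at y ∈ {4}; common: ∅.
  x = 7: f ≡ 0 at y ∈ {5}; g ≡ 0 at y ∈ {10}; common: ∅.
  x = 8: f ≡ 0 at y ∈ {9}; g ≡ 0 at y ∈ {5}; common: ∅.
  x = 9: f ≡ 0 at y ∈ {2}; g ≡ 0 at y ∈ {0}; common: ∅.
  x = 10: f ≡ 0 at y ∈ {6}; g ≡ 0 at y ∈ {6}; common: {6}.
Collecting: common zeros = {(10, 6)}, so the count is 1.
Comparison with the Bézout bound: 1 ≤ 1 = deg(f)·deg(g), as expected for curves with no common component (the bound is attained).


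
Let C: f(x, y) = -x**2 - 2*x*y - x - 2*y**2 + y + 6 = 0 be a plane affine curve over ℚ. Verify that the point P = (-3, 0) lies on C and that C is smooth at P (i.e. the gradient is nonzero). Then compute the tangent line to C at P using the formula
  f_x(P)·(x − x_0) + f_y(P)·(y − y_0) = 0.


Tangent line at P: 5*x + 7*y + 15 = 0.

Step 1: f(-3, 0) = 0, so P lies on C.
Step 2: partial derivatives
  f_x(x, y) = -2*x - 2*y - 1, f_y(x, y) = -2*x - 4*y + 1.
  f_x(P) = 5, f_y(P) = 7 (gradient nonzero, so P is smooth).
Step 3: tangent line at P: 5·(x − -3) + 7·(y − 0) = 0.
Expanding: 5*x + 7*y + 15 = 0.


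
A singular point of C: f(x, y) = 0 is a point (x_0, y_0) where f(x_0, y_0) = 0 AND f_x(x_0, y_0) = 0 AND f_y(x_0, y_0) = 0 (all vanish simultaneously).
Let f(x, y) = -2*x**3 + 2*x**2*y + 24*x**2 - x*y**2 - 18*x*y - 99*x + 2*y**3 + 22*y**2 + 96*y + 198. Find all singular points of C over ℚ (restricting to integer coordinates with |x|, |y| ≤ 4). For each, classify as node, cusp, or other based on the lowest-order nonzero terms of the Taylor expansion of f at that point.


Singular points: {(3, -3)}; classification: cusp.

Compute partial derivatives:
  f_x = -6*x**2 + 4*x*y + 48*x - y**2 - 18*y - 99.
  f_y = 2*x**2 - 2*x*y - 18*x + 6*y**2 + 44*y + 96.
Scan x_0 ∈ {−4, ..., 4}. For each x_0, f_y(x_0, y) is a polynomial in y; find its integer roots y ∈ {−4, ..., 4}, then test f_x and f at those candidates.
  x = -4: f_y(-4, y) = 6*y**2 + 52*y + 200; no integer root y with |y| ≤ 4.
  x = -3: f_y(-3, y) = 6*y**2 + 50*y + 168; no integer root y with |y| ≤ 4.
  x = -2: f_y(-2, y) = 6*y**2 + 48*y + 140; no integer root y with |y| ≤ 4.
  x = -1: f_y(-1, y) = 6*y**2 + 46*y + 116; no integer root y with |y| ≤ 4.
  x = 0: f_y(0, y) = 6*y**2 + 44*y + 96; no integer root y with |y| ≤ 4.
  x = 1: f_y(1, y) = 6*y**2 + 42*y + 80; no integer root y with |y| ≤ 4.
  x = 2: f_y(2, y) = 6*y**2 + 40*y + 68; no integer root y with |y| ≤ 4.
  x = 3: f_y(3, y) = 6*y**2 + 38*y + 60; vanishes at y ∈ {-3}. (3, -3): f_x = 0, f = 0 — SINGULAR.
  x = 4: f_y(4, y) = 6*y**2 + 36*y + 56; no integer root y with |y| ≤ 4.
Only singular point on the grid: (3, -3).
Classify: substitute x = 3 + u, y = -3 + v and expand: f = -2*u**3 + 2*u**2*v - u*v**2 + 2*v**3 + v**2.
No constant or linear terms (consistent with a singular point). Quadratic part: v**2. Cubic part: -2*u**3 + 2*u**2*v - u*v**2 + 2*v**3.
The quadratic part v**2 is a perfect square, so there is a single (double) tangent line v = 0, i.e. y = -3. Restricting the cubic part to that line (v = 0) leaves -2*u**3 ≠ 0, so f is not divisible by v and the branch is v² ≈ 2*u**3 to lowest order — this is a cusp.
Classification: cusp.


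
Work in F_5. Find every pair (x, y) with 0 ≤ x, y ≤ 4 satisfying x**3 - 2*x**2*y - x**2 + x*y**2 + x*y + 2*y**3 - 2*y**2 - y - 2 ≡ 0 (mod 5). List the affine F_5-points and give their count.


Affine F_5-points: {(0, 4), (2, 3), (4, 4)}; count = 3.

For each of the 25 pairs (x, y) ∈ F_5², evaluate f(x, y) mod 5. Record the zeros.
  x = 0: [0↦3, 1↦2, 2↦4, 3↦1, 4↦0]  zeros at y ∈ {4}
  x = 1: [0↦3, 1↦2, 2↦1, 3↦2, 4↦2]  zeros at y ∈ ∅
  x = 2: [0↦2, 1↦2, 2↦4, 3↦0, 4↦2]  zeros at y ∈ {3}
  x = 3: [0↦1, 1↦3, 2↦4, 3↦1, 4↦1]  zeros at y ∈ ∅
  x = 4: [0↦1, 1↦1, 2↦2, 3↦1, 4↦0]  zeros at y ∈ {4}
Collecting zeros: affine points = {(0, 4), (2, 3), (4, 4)}.
Total count |C(F_5)_aff| = 3.


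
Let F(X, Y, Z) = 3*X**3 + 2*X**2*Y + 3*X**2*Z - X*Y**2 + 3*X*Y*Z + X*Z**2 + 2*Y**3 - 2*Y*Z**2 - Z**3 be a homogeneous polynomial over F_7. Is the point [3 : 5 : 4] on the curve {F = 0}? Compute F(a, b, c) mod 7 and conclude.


F(3,5,4) ≡ 3 (mod 7); P is NOT on the curve.

Evaluate F(3, 5, 4) term-by-term (mod 7).
  3*X**3 ↦ 3·27·1·1 = 81
  2*X**2*Y ↦ 2·9·5·1 = 90
  3*X**2*Z ↦ 3·9·1·4 = 108
  -X*Y**2 ↦ -1·3·25·1 = -75
  3*X*Y*Z ↦ 3·3·5·4 = 180
  X*Z**2 ↦ 1·3·1·16 = 48
  2*Y**3 ↦ 2·1·125·1 = 250
  -2*Y*Z**2 ↦ -2·1·5·16 = -160
  -Z**3 ↦ -1·1·1·64 = -64
Sum: F(3, 5, 4) = (81) + (90) + (108) + (-75) + (180) + (48) + (250) + (-160) + (-64) = 458.
Reducing mod 7: 458 ≡ 3 (mod 7).
Since F(a, b, c) ≡ 3 ≠ 0 (mod 7), P does NOT lie on the curve.


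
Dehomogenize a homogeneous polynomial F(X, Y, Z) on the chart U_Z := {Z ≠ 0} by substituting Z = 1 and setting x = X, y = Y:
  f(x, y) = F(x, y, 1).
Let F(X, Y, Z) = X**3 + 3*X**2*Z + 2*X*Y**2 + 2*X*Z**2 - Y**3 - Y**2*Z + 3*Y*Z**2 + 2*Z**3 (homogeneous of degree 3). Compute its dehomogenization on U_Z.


f(x, y) = x**3 + 3*x**2 + 2*x*y**2 + 2*x - y**3 - y**2 + 3*y + 2

On U_Z we set Z = 1. Each monomial c·X^i·Y^j·Z^k in F becomes c·x^i·y^j·1^k = c·x^i·y^j.
Substituting Z = 1: F(X, Y, 1) = x**3 + 3*x**2 + 2*x*y**2 + 2*x - y**3 - y**2 + 3*y + 2.
Note: deg(f) ≤ deg(F) = 3; strict inequality happens when F is divisible by Z (lost terms).


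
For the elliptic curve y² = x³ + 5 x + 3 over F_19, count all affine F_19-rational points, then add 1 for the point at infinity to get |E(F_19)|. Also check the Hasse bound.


Affine points = {(1, 3), (1, 16), (3, 8), (3, 11), (4, 7), (4, 12), (5, 1), (5, 18), (7, 1), (7, 18), (8, 2), (8, 17), (9, 6), (9, 13), (12, 9), (12, 10), (13, 2), (13, 17), (14, 9), (14, 10), (17, 2), (17, 17), (18, 4), (18, 15)}; affine count = 24; |E(F_19)| = 25.

Discriminant check: Δ ∝ 4a³ + 27b² = 4·5³ + 27·3² = 4·125 + 27·9 ≡ 2 (mod 19). Nonzero ⇒ E is nonsingular.
For each x ∈ F_19, compute rhs = x³ + 5·x + 3 mod 19, then count y ∈ F_19 with y² ≡ rhs.
  x = 0: rhs = 3, matching y values: none (0 points).
  x = 1: rhs = 9, matching y values: 3, 16 (2 points).
  x = 2: rhs = 2, matching y values: none (0 points).
  x = 3: rhs = 7, matching y values: 8, 11 (2 points).
  x = 4: rhs = 11, matching y values: 7, 12 (2 points).
  x = 5: rhs = 1, matching y values: 1, 18 (2 points).
  x = 6: rhs = 2, matching y values: none (0 points).
  x = 7: rhs = 1, matching y values: 1, 18 (2 points).
  x = 8: rhs = 4, matching y values: 2, 17 (2 points).
  x = 9: rhs = 17, matching y values: 6, 13 (2 points).
  x = 10: rhs = 8, matching y values: none (0 points).
  x = 11: rhs = 2, matching y values: none (0 points).
  x = 12: rhs = 5, matching y values: 9, 10 (2 points).
  x = 13: rhs = 4, matching y values: 2, 17 (2 points).
  x = 14: rhs = 5, matching y values: 9, 10 (2 points).
  x = 15: rhs = 14, matching y values: none (0 points).
  x = 16: rhs = 18, matching y values: none (0 points).
  x = 17: rhs = 4, matching y values: 2, 17 (2 points).
  x = 18: rhs = 16, matching y values: 4, 15 (2 points).
Total affine count: 24.
Full point count |E(F_19)| = 24 + 1 = 25.
Hasse bound: |25 − (19+1)| = |5| = 5 ≤ 2√19 ≈ 8.7178 ✓.


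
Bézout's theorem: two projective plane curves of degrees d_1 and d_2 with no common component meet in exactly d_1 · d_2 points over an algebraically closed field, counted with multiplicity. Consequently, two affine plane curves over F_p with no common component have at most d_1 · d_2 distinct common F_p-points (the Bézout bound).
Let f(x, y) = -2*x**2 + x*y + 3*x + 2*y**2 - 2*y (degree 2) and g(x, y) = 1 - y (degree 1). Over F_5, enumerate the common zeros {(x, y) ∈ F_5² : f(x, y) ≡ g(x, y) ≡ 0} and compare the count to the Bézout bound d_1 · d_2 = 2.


Common zeros: {(0, 1), (2, 1)}; count = 2; Bézout bound = 2.

deg(f) = 2, deg(g) = 1, so Bézout bound = 2.
Scan x ∈ F_5. For each x, list the y ∈ F_5 with f(x, y) ≡ 0 and those with g(x, y) ≡ 0 (mod 5); the common zeros in that column are the intersection.
  x = 0: f ≡ 0 at y ∈ {0, 1}; g ≡ 0 at y ∈ {1}; common: {1}.
  x = 1: f ≡ 0 at y ∈ ∅; g ≡ 0 at y ∈ {1}; common: ∅.
  x = 2: f ≡ 0 at y ∈ {1, 4}; g ≡ 0 at y ∈ {1}; common: {1}.
  x = 3: f ≡ 0 at y ∈ ∅; g ≡ 0 at y ∈ {1}; common: ∅.
  x = 4: f ≡ 0 at y ∈ {0, 4}; g ≡ 0 at y ∈ {1}; common: ∅.
Collecting: common zeros = {(0, 1), (2, 1)}, so the count is 2.
Comparison with the Bézout bound: 2 ≤ 2 = deg(f)·deg(g), as expected for curves with no common component (the bound is attained).


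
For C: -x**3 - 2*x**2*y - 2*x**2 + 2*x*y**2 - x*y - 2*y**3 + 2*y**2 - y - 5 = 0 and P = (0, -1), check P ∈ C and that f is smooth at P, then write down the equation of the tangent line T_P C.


Tangent line at P: 3*x - 11*y - 11 = 0.

Step 1: f(0, -1) = 0, so P lies on C.
Step 2: partial derivatives
  f_x(x, y) = -3*x**2 - 4*x*y - 4*x + 2*y**2 - y, f_y(x, y) = -2*x**2 + 4*x*y - x - 6*y**2 + 4*y - 1.
  f_x(P) = 3, f_y(P) = -11 (gradient nonzero, so P is smooth).
Step 3: tangent line at P: 3·(x − 0) + -11·(y − -1) = 0.
Expanding: 3*x - 11*y - 11 = 0.


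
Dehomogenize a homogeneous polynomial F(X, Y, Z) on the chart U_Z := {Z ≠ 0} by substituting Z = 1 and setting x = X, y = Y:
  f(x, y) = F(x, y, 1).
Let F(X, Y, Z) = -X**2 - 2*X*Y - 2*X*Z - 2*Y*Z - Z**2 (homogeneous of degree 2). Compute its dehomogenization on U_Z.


f(x, y) = -x**2 - 2*x*y - 2*x - 2*y - 1

On U_Z we set Z = 1. Each monomial c·X^i·Y^j·Z^k in F becomes c·x^i·y^j·1^k = c·x^i·y^j.
Substituting Z = 1: F(X, Y, 1) = -x**2 - 2*x*y - 2*x - 2*y - 1.
Note: deg(f) ≤ deg(F) = 2; strict inequality happens when F is divisible by Z (lost terms).


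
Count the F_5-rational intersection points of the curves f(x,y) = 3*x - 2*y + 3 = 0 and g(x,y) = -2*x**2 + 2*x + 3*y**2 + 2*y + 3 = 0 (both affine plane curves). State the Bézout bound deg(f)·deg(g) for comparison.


Common zeros: {(2, 2)}; count = 1; Bézout bound = 2.

deg(f) = 1, deg(g) = 2, so Bézout bound = 2.
Scan x ∈ F_5. For each x, list the y ∈ F_5 with f(x, y) ≡ 0 and those with g(x, y) ≡ 0 (mod 5); the common zeros in that column are the intersection.
  x = 0: f ≡ 0 at y ∈ {4}; g ≡ 0 at y ∈ ∅; common: ∅.
  x = 1: f ≡ 0 at y ∈ {3}; g ≡ 0 at y ∈ ∅; common: ∅.
  x = 2: f ≡ 0 at y ∈ {2}; g ≡ 0 at y ∈ {2, 4}; common: {2}.
  x = 3: f ≡ 0 at y ∈ {1}; g ≡ 0 at y ∈ ∅; common: ∅.
  x = 4: f ≡ 0 at y ∈ {0}; g ≡ 0 at y ∈ {2, 4}; common: ∅.
Collecting: common zeros = {(2, 2)}, so the count is 1.
Comparison with the Bézout bound: 1 ≤ 2 = deg(f)·deg(g), as expected for curves with no common component (the affine F_5-count falls short of the bound because intersections may lie at infinity, over extension fields, or carry multiplicity).


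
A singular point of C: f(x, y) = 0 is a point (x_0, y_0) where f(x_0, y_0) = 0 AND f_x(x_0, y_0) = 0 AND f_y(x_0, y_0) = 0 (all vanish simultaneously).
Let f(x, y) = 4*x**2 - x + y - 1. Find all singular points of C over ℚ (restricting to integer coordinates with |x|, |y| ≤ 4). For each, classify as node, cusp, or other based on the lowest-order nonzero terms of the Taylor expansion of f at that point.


No singular points in the scanned grid; C is smooth there.

Compute partial derivatives:
  f_x = 8*x - 1.
  f_y = 1.
f_y = 1 is a nonzero constant, so f_y never vanishes: no point (x, y) can satisfy f = f_x = f_y = 0. In particular no (x, y) ∈ {−4, ..., 4}² is singular; the curve is smooth.


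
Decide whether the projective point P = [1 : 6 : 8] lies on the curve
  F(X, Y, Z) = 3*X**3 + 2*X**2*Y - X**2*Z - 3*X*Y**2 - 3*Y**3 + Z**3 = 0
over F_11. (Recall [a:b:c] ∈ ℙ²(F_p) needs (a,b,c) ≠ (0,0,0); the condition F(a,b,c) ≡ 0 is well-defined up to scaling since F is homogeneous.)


F(1,6,8) ≡ 5 (mod 11); P is NOT on the curve.

Evaluate F(1, 6, 8) term-by-term (mod 11).
  3*X**3 ↦ 3·1·1·1 = 3
  2*X**2*Y ↦ 2·1·6·1 = 12
  -X**2*Z ↦ -1·1·1·8 = -8
  -3*X*Y**2 ↦ -3·1·36·1 = -108
  -3*Y**3 ↦ -3·1·216·1 = -648
  Z**3 ↦ 1·1·1·512 = 512
Sum: F(1, 6, 8) = (3) + (12) + (-8) + (-108) + (-648) + (512) = -237.
Reducing mod 11: -237 ≡ 5 (mod 11).
Since F(a, b, c) ≡ 5 ≠ 0 (mod 11), P does NOT lie on the curve.


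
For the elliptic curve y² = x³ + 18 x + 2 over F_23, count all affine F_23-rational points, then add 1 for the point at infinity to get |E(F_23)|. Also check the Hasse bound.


Affine points = {(0, 5), (0, 18), (2, 0), (4, 0), (6, 2), (6, 21), (10, 3), (10, 20), (11, 6), (11, 17), (13, 8), (13, 15), (14, 10), (14, 13), (15, 6), (15, 17), (16, 4), (16, 19), (17, 0), (19, 2), (19, 21), (20, 6), (20, 17), (21, 2), (21, 21), (22, 11), (22, 12)}; affine count = 27; |E(F_23)| = 28.

Discriminant check: Δ ∝ 4a³ + 27b² = 4·18³ + 27·2² = 4·5832 + 27·4 ≡ 22 (mod 23). Nonzero ⇒ E is nonsingular.
For each x ∈ F_23, compute rhs = x³ + 18·x + 2 mod 23, then count y ∈ F_23 with y² ≡ rhs.
  x = 0: rhs = 2, matching y values: 5, 18 (2 points).
  x = 1: rhs = 21, matching y values: none (0 points).
  x = 2: rhs = 0, matching y values: 0 (1 points).
  x = 3: rhs = 14, matching y values: none (0 points).
  x = 4: rhs = 0, matching y values: 0 (1 points).
  x = 5: rhs = 10, matching y values: none (0 points).
  x = 6: rhs = 4, matching y values: 2, 21 (2 points).
  x = 7: rhs = 11, matching y values: none (0 points).
  x = 8: rhs = 14, matching y values: none (0 points).
  x = 9: rhs = 19, matching y values: none (0 points).
  x = 10: rhs = 9, matching y values: 3, 20 (2 points).
  x = 11: rhs = 13, matching y values: 6, 17 (2 points).
  x = 12: rhs = 14, matching y values: none (0 points).
  x = 13: rhs = 18, matching y values: 8, 15 (2 points).
  x = 14: rhs = 8, matching y values: 10, 13 (2 points).
  x = 15: rhs = 13, matching y values: 6, 17 (2 points).
  x = 16: rhs = 16, matching y values: 4, 19 (2 points).
  x = 17: rhs = 0, matching y values: 0 (1 points).
  x = 18: rhs = 17, matching y values: none (0 points).
  x = 19: rhs = 4, matching y values: 2, 21 (2 points).
  x = 20: rhs = 13, matching y values: 6, 17 (2 points).
  x = 21: rhs = 4, matching y values: 2, 21 (2 points).
  x = 22: rhs = 6, matching y values: 11, 12 (2 points).
Total affine count: 27.
Full point count |E(F_23)| = 27 + 1 = 28.
Hasse bound: |28 − (23+1)| = |4| = 4 ≤ 2√23 ≈ 9.5917 ✓.


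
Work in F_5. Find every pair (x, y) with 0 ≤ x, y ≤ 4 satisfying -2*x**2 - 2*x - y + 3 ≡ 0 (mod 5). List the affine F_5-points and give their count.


Affine F_5-points: {(0, 3), (1, 4), (2, 1), (3, 4), (4, 3)}; count = 5.

For each of the 25 pairs (x, y) ∈ F_5², evaluate f(x, y) mod 5. Record the zeros.
  x = 0: [0↦3, 1↦2, 2↦1, 3↦0, 4↦4]  zeros at y ∈ {3}
  x = 1: [0↦4, 1↦3, 2↦2, 3↦1, 4↦0]  zeros at y ∈ {4}
  x = 2: [0↦1, 1↦0, 2↦4, 3↦3, 4↦2]  zeros at y ∈ {1}
  x = 3: [0↦4, 1↦3, 2↦2, 3↦1, 4↦0]  zeros at y ∈ {4}
  x = 4: [0↦3, 1↦2, 2↦1, 3↦0, 4↦4]  zeros at y ∈ {3}
Collecting zeros: affine points = {(0, 3), (1, 4), (2, 1), (3, 4), (4, 3)}.
Total count |C(F_5)_aff| = 5.


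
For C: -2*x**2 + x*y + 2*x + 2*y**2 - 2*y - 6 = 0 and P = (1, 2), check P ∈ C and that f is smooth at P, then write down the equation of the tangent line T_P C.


Tangent line at P: 7*y - 14 = 0.

Step 1: f(1, 2) = 0, so P lies on C.
Step 2: partial derivatives
  f_x(x, y) = -4*x + y + 2, f_y(x, y) = x + 4*y - 2.
  f_x(P) = 0, f_y(P) = 7 (gradient nonzero, so P is smooth).
Step 3: tangent line at P: 0·(x − 1) + 7·(y − 2) = 0.
Expanding: 7*y - 14 = 0.


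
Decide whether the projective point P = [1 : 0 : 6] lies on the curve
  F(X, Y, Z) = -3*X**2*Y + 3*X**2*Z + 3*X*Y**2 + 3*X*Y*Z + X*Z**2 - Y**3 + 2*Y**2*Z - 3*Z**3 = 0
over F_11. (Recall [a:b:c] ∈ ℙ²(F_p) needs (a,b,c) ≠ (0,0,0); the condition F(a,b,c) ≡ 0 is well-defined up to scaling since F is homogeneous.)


F(1,0,6) ≡ 0 (mod 11); P is on the curve.

Evaluate F(1, 0, 6) term-by-term (mod 11).
  -3*X**2*Y ↦ -3·1·0·1 = 0
  3*X**2*Z ↦ 3·1·1·6 = 18
  3*X*Y**2 ↦ 3·1·0·1 = 0
  3*X*Y*Z ↦ 3·1·0·6 = 0
  X*Z**2 ↦ 1·1·1·36 = 36
  -Y**3 ↦ -1·1·0·1 = 0
  2*Y**2*Z ↦ 2·1·0·6 = 0
  -3*Z**3 ↦ -3·1·1·216 = -648
Sum: F(1, 0, 6) = (0) + (18) + (0) + (0) + (36) + (0) + (0) + (-648) = -594.
Reducing mod 11: -594 ≡ 0 (mod 11).
Since F(a, b, c) ≡ 0 (mod 11), P lies on the curve.


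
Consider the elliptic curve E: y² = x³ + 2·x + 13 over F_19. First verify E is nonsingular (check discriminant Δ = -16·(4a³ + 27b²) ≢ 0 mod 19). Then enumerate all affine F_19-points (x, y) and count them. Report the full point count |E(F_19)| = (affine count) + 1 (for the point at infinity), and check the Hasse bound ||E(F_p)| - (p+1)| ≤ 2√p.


Affine points = {(1, 4), (1, 15), (2, 5), (2, 14), (4, 3), (4, 16), (7, 3), (7, 16), (8, 3), (8, 16), (9, 0), (10, 8), (10, 11), (11, 6), (11, 13), (12, 6), (12, 13), (14, 7), (14, 12), (15, 6), (15, 13), (17, 1), (17, 18)}; affine count = 23; |E(F_19)| = 24.

Discriminant check: Δ ∝ 4a³ + 27b² = 4·2³ + 27·13² = 4·8 + 27·169 ≡ 16 (mod 19). Nonzero ⇒ E is nonsingular.
For each x ∈ F_19, compute rhs = x³ + 2·x + 13 mod 19, then count y ∈ F_19 with y² ≡ rhs.
  x = 0: rhs = 13, matching y values: none (0 points).
  x = 1: rhs = 16, matching y values: 4, 15 (2 points).
  x = 2: rhs = 6, matching y values: 5, 14 (2 points).
  x = 3: rhs = 8, matching y values: none (0 points).
  x = 4: rhs = 9, matching y values: 3, 16 (2 points).
  x = 5: rhs = 15, matching y values: none (0 points).
  x = 6: rhs = 13, matching y values: none (0 points).
  x = 7: rhs = 9, matching y values: 3, 16 (2 points).
  x = 8: rhs = 9, matching y values: 3, 16 (2 points).
  x = 9: rhs = 0, matching y values: 0 (1 points).
  x = 10: rhs = 7, matching y values: 8, 11 (2 points).
  x = 11: rhs = 17, matching y values: 6, 13 (2 points).
  x = 12: rhs = 17, matching y values: 6, 13 (2 points).
  x = 13: rhs = 13, matching y values: none (0 points).
  x = 14: rhs = 11, matching y values: 7, 12 (2 points).
  x = 15: rhs = 17, matching y values: 6, 13 (2 points).
  x = 16: rhs = 18, matching y values: none (0 points).
  x = 17: rhs = 1, matching y values: 1, 18 (2 points).
  x = 18: rhs = 10, matching y values: none (0 points).
Total affine count: 23.
Full point count |E(F_19)| = 23 + 1 = 24.
Hasse bound: |24 − (19+1)| = |4| = 4 ≤ 2√19 ≈ 8.7178 ✓.


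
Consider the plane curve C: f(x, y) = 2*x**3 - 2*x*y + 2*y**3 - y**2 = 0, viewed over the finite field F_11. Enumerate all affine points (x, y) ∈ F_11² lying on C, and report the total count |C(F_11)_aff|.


Affine F_11-points: {(0, 0), (0, 6), (1, 8), (3, 7), (4, 1), (5, 2), (9, 1), (9, 7), (9, 9), (10, 7)}; count = 10.

For each of the 121 pairs (x, y) ∈ F_11², evaluate f(x, y) mod 11. Record the zeros.
  x = 0: [0↦0, 1↦1, 2↦1, 3↦1, 4↦2, 5↦5, 6↦0, 7↦10, 8↦3, 9↦2, 10↦8]  zeros at y ∈ {0, 6}
  x = 1: [0↦2, 1↦1, 2↦10, 3↦8, 4↦7, 5↦8, 6↦1, 7↦9, 8↦0, 9↦8, 10↦1]  zeros at y ∈ {8}
  x = 2: [0↦5, 1↦2, 2↦9, 3↦5, 4↦2, 5↦1, 6↦3, 7↦9, 8↦9, 9↦4, 10↦6]  zeros at y ∈ ∅
  x = 3: [0↦10, 1↦5, 2↦10, 3↦4, 4↦10, 5↦7, 6↦7, 7↦0, 8↦9, 9↦2, 10↦2]  zeros at y ∈ {7}
  x = 4: [0↦7, 1↦0, 2↦3, 3↦6, 4↦10, 5↦5, 6↦3, 7↦5, 8↦1, 9↦3, 10↦1]  zeros at y ∈ {1}
  x = 5: [0↦8, 1↦10, 2↦0, 3↦1, 4↦3, 5↦7, 6↦3, 7↦3, 8↦8, 9↦8, 10↦4]  zeros at y ∈ {2}
  x = 6: [0↦3, 1↦3, 2↦2, 3↦1, 4↦1, 5↦3, 6↦8, 7↦6, 8↦9, 9↦7, 10↦1]  zeros at y ∈ ∅
  x = 7: [0↦4, 1↦2, 2↦10, 3↦7, 4↦5, 5↦5, 6↦8, 7↦4, 8↦5, 9↦1, 10↦4]  zeros at y ∈ ∅
  x = 8: [0↦1, 1↦8, 2↦3, 3↦9, 4↦5, 5↦3, 6↦4, 7↦9, 8↦8, 9↦2, 10↦3]  zeros at y ∈ ∅
  x = 9: [0↦6, 1↦0, 2↦4, 3↦8, 4↦2, 5↦9, 6↦8, 7↦0, 8↦8, 9↦0, 10↦10]  zeros at y ∈ {1, 7, 9}
  x = 10: [0↦9, 1↦1, 2↦3, 3↦5, 4↦8, 5↦2, 6↦10, 7↦0, 8↦6, 9↦7, 10↦4]  zeros at y ∈ {7}
Collecting zeros: affine points = {(0, 0), (0, 6), (1, 8), (3, 7), (4, 1), (5, 2), (9, 1), (9, 7), (9, 9), (10, 7)}.
Total count |C(F_11)_aff| = 10.


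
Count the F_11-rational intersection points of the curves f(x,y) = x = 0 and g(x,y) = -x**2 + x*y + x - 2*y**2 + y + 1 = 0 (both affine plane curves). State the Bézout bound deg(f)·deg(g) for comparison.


Common zeros: {(0, 1), (0, 5)}; count = 2; Bézout bound = 2.

deg(f) = 1, deg(g) = 2, so Bézout bound = 2.
Scan x ∈ F_11. For each x, list the y ∈ F_11 with f(x, y) ≡ 0 and those with g(x, y) ≡ 0 (mod 11); the common zeros in that column are the intersection.
  x = 0: f ≡ 0 at y ∈ {0, 1, 2, 3, 4, 5, 6, 7, 8, 9, 10}; g ≡ 0 at y ∈ {1, 5}; common: {1, 5}.
  x = 1: f ≡ 0 at y ∈ ∅; g ≡ 0 at y ∈ {3, 9}; common: ∅.
  x = 2: f ≡ 0 at y ∈ ∅; g ≡ 0 at y ∈ {1, 6}; common: ∅.
  x = 3: f ≡ 0 at y ∈ ∅; g ≡ 0 at y ∈ {3, 10}; common: ∅.
  x = 4: f ≡ 0 at y ∈ ∅; g ≡ 0 at y ∈ {0, 8}; common: ∅.
  x = 5: f ≡ 0 at y ∈ ∅; g ≡ 0 at y ∈ {6, 8}; common: ∅.
  x = 6: f ≡ 0 at y ∈ ∅; g ≡ 0 at y ∈ {4, 5}; common: ∅.
  x = 7: f ≡ 0 at y ∈ ∅; g ≡ 0 at y ∈ {2}; common: ∅.
  x = 8: f ≡ 0 at y ∈ ∅; g ≡ 0 at y ∈ {0, 10}; common: ∅.
  x = 9: f ≡ 0 at y ∈ ∅; g ≡ 0 at y ∈ {7, 9}; common: ∅.
  x = 10: f ≡ 0 at y ∈ ∅; g ≡ 0 at y ∈ {4, 7}; common: ∅.
Collecting: common zeros = {(0, 1), (0, 5)}, so the count is 2.
Comparison with the Bézout bound: 2 ≤ 2 = deg(f)·deg(g), as expected for curves with no common component (the bound is attained).


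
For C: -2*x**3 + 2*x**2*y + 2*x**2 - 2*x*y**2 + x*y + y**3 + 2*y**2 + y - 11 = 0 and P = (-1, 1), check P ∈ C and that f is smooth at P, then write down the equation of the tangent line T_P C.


Tangent line at P: -15*x + 13*y - 28 = 0.

Step 1: f(-1, 1) = 0, so P lies on C.
Step 2: partial derivatives
  f_x(x, y) = -6*x**2 + 4*x*y + 4*x - 2*y**2 + y, f_y(x, y) = 2*x**2 - 4*x*y + x + 3*y**2 + 4*y + 1.
  f_x(P) = -15, f_y(P) = 13 (gradient nonzero, so P is smooth).
Step 3: tangent line at P: -15·(x − -1) + 13·(y − 1) = 0.
Expanding: -15*x + 13*y - 28 = 0.


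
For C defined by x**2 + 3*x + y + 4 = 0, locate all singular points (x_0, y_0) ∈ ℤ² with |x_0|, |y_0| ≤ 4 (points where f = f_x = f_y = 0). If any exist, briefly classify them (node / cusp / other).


No singular points in the scanned grid; C is smooth there.

Compute partial derivatives:
  f_x = 2*x + 3.
  f_y = 1.
f_y = 1 is a nonzero constant, so f_y never vanishes: no point (x, y) can satisfy f = f_x = f_y = 0. In particular no (x, y) ∈ {−4, ..., 4}² is singular; the curve is smooth.


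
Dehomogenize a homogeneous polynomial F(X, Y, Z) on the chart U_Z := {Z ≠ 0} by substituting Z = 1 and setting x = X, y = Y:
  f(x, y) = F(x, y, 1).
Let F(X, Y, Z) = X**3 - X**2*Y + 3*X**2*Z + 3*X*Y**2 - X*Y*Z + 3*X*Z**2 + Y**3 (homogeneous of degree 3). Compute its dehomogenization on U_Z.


f(x, y) = x**3 - x**2*y + 3*x**2 + 3*x*y**2 - x*y + 3*x + y**3

On U_Z we set Z = 1. Each monomial c·X^i·Y^j·Z^k in F becomes c·x^i·y^j·1^k = c·x^i·y^j.
Substituting Z = 1: F(X, Y, 1) = x**3 - x**2*y + 3*x**2 + 3*x*y**2 - x*y + 3*x + y**3.
Note: deg(f) ≤ deg(F) = 3; strict inequality happens when F is divisible by Z (lost terms).


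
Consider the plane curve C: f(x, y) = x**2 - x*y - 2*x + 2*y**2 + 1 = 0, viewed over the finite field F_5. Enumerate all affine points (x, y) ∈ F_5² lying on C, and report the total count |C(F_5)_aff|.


Affine F_5-points: {(1, 0), (1, 3), (2, 2), (2, 4), (4, 3), (4, 4)}; count = 6.

For each of the 25 pairs (x, y) ∈ F_5², evaluate f(x, y) mod 5. Record the zeros.
  x = 0: [0↦1, 1↦3, 2↦4, 3↦4, 4↦3]  zeros at y ∈ ∅
  x = 1: [0↦0, 1↦1, 2↦1, 3↦0, 4↦3]  zeros at y ∈ {0, 3}
  x = 2: [0↦1, 1↦1, 2↦0, 3↦3, 4↦0]  zeros at y ∈ {2, 4}
  x = 3: [0↦4, 1↦3, 2↦1, 3↦3, 4↦4]  zeros at y ∈ ∅
  x = 4: [0↦4, 1↦2, 2↦4, 3↦0, 4↦0]  zeros at y ∈ {3, 4}
Collecting zeros: affine points = {(1, 0), (1, 3), (2, 2), (2, 4), (4, 3), (4, 4)}.
Total count |C(F_5)_aff| = 6.


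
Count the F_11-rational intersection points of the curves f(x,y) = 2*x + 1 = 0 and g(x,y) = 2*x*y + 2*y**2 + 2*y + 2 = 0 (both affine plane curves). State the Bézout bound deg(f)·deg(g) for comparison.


Common zeros: ∅; count = 0; Bézout bound = 2.

deg(f) = 1, deg(g) = 2, so Bézout bound = 2.
Scan x ∈ F_11. For each x, list the y ∈ F_11 with f(x, y) ≡ 0 and those with g(x, y) ≡ 0 (mod 11); the common zeros in that column are the intersection.
  x = 0: f ≡ 0 at y ∈ ∅; g ≡ 0 at y ∈ ∅; common: ∅.
  x = 1: f ≡ 0 at y ∈ ∅; g ≡ 0 at y ∈ {10}; common: ∅.
  x = 2: f ≡ 0 at y ∈ ∅; g ≡ 0 at y ∈ {2, 6}; common: ∅.
  x = 3: f ≡ 0 at y ∈ ∅; g ≡ 0 at y ∈ {3, 4}; common: ∅.
  x = 4: f ≡ 0 at y ∈ ∅; g ≡ 0 at y ∈ ∅; common: ∅.
  x = 5: f ≡ 0 at y ∈ {0, 1, 2, 3, 4, 5, 6, 7, 8, 9, 10}; g ≡ 0 at y ∈ ∅; common: ∅.
  x = 6: f ≡ 0 at y ∈ ∅; g ≡ 0 at y ∈ {7, 8}; common: ∅.
  x = 7: f ≡ 0 at y ∈ ∅; g ≡ 0 at y ∈ {5, 9}; common: ∅.
  x = 8: f ≡ 0 at y ∈ ∅; g ≡ 0 at y ∈ {1}; common: ∅.
  x = 9: f ≡ 0 at y ∈ ∅; g ≡ 0 at y ∈ ∅; common: ∅.
  x = 10: f ≡ 0 at y ∈ ∅; g ≡ 0 at y ∈ ∅; common: ∅.
Collecting: common zeros = ∅, so the count is 0.
Comparison with the Bézout bound: 0 ≤ 2 = deg(f)·deg(g), as expected for curves with no common component (the affine F_11-count falls short of the bound because intersections may lie at infinity, over extension fields, or carry multiplicity).


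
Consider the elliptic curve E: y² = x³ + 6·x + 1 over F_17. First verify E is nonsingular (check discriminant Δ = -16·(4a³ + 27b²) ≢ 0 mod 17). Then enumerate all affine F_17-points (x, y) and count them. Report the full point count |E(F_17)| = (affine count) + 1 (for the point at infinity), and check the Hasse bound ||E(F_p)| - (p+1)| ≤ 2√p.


Affine points = {(0, 1), (0, 16), (1, 5), (1, 12), (2, 2), (2, 15), (4, 2), (4, 15), (6, 7), (6, 10), (8, 0), (9, 6), (9, 11), (11, 2), (11, 15), (12, 4), (12, 13), (13, 7), (13, 10), (15, 7), (15, 10)}; affine count = 21; |E(F_17)| = 22.

Discriminant check: Δ ∝ 4a³ + 27b² = 4·6³ + 27·1² = 4·216 + 27·1 ≡ 7 (mod 17). Nonzero ⇒ E is nonsingular.
For each x ∈ F_17, compute rhs = x³ + 6·x + 1 mod 17, then count y ∈ F_17 with y² ≡ rhs.
  x = 0: rhs = 1, matching y values: 1, 16 (2 points).
  x = 1: rhs = 8, matching y values: 5, 12 (2 points).
  x = 2: rhs = 4, matching y values: 2, 15 (2 points).
  x = 3: rhs = 12, matching y values: none (0 points).
  x = 4: rhs = 4, matching y values: 2, 15 (2 points).
  x = 5: rhs = 3, matching y values: none (0 points).
  x = 6: rhs = 15, matching y values: 7, 10 (2 points).
  x = 7: rhs = 12, matching y values: none (0 points).
  x = 8: rhs = 0, matching y values: 0 (1 points).
  x = 9: rhs = 2, matching y values: 6, 11 (2 points).
  x = 10: rhs = 7, matching y values: none (0 points).
  x = 11: rhs = 4, matching y values: 2, 15 (2 points).
  x = 12: rhs = 16, matching y values: 4, 13 (2 points).
  x = 13: rhs = 15, matching y values: 7, 10 (2 points).
  x = 14: rhs = 7, matching y values: none (0 points).
  x = 15: rhs = 15, matching y values: 7, 10 (2 points).
  x = 16: rhs = 11, matching y values: none (0 points).
Total affine count: 21.
Full point count |E(F_17)| = 21 + 1 = 22.
Hasse bound: |22 − (17+1)| = |4| = 4 ≤ 2√17 ≈ 8.2462 ✓.


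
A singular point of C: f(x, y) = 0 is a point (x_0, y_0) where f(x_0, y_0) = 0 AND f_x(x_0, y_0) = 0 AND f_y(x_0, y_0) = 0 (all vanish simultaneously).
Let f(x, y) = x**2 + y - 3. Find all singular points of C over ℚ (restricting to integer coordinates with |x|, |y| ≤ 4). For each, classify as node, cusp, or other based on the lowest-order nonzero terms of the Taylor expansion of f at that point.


No singular points in the scanned grid; C is smooth there.

Compute partial derivatives:
  f_x = 2*x.
  f_y = 1.
f_y = 1 is a nonzero constant, so f_y never vanishes: no point (x, y) can satisfy f = f_x = f_y = 0. In particular no (x, y) ∈ {−4, ..., 4}² is singular; the curve is smooth.


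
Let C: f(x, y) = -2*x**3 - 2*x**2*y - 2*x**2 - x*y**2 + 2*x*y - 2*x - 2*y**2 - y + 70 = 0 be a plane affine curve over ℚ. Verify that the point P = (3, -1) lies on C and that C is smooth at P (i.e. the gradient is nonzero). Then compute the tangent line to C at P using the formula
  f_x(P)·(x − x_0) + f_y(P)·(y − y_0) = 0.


Tangent line at P: -59*x - 3*y + 174 = 0.

Step 1: f(3, -1) = 0, so P lies on C.
Step 2: partial derivatives
  f_x(x, y) = -6*x**2 - 4*x*y - 4*x - y**2 + 2*y - 2, f_y(x, y) = -2*x**2 - 2*x*y + 2*x - 4*y - 1.
  f_x(P) = -59, f_y(P) = -3 (gradient nonzero, so P is smooth).
Step 3: tangent line at P: -59·(x − 3) + -3·(y − -1) = 0.
Expanding: -59*x - 3*y + 174 = 0.


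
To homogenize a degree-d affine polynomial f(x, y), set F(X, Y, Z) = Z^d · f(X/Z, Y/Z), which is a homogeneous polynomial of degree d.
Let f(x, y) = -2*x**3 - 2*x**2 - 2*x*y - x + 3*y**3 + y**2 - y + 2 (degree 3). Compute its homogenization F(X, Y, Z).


F(X, Y, Z) = -2*X**3 - 2*X**2*Z - 2*X*Y*Z - X*Z**2 + 3*Y**3 + Y**2*Z - Y*Z**2 + 2*Z**3

deg(f) = 3.
Substitute x = X/Z, y = Y/Z into f, then multiply by Z^3.
  monomial -2·x^3·y^0 ↦ -2·X^3·Y^0·Z^0.
  monomial -2·x^2·y^0 ↦ -2·X^2·Y^0·Z^1.
  monomial -2·x^1·y^1 ↦ -2·X^1·Y^1·Z^1.
  monomial -1·x^1·y^0 ↦ -1·X^1·Y^0·Z^2.
  monomial 3·x^0·y^3 ↦ 3·X^0·Y^3·Z^0.
  monomial 1·x^0·y^2 ↦ 1·X^0·Y^2·Z^1.
  monomial -1·x^0·y^1 ↦ -1·X^0·Y^1·Z^2.
  monomial 2·x^0·y^0 ↦ 2·X^0·Y^0·Z^3.
Collecting: F(X, Y, Z) = -2*X**3 - 2*X**2*Z - 2*X*Y*Z - X*Z**2 + 3*Y**3 + Y**2*Z - Y*Z**2 + 2*Z**3.


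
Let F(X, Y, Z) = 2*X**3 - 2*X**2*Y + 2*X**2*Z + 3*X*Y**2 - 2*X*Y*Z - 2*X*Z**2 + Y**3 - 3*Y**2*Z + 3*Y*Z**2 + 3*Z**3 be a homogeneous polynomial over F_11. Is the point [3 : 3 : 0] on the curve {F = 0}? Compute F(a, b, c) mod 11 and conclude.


F(3,3,0) ≡ 9 (mod 11); P is NOT on the curve.

Evaluate F(3, 3, 0) term-by-term (mod 11).
  2*X**3 ↦ 2·27·1·1 = 54
  -2*X**2*Y ↦ -2·9·3·1 = -54
  2*X**2*Z ↦ 2·9·1·0 = 0
  3*X*Y**2 ↦ 3·3·9·1 = 81
  -2*X*Y*Z ↦ -2·3·3·0 = 0
  -2*X*Z**2 ↦ -2·3·1·0 = 0
  Y**3 ↦ 1·1·27·1 = 27
  -3*Y**2*Z ↦ -3·1·9·0 = 0
  3*Y*Z**2 ↦ 3·1·3·0 = 0
  3*Z**3 ↦ 3·1·1·0 = 0
Sum: F(3, 3, 0) = (54) + (-54) + (0) + (81) + (0) + (0) + (27) + (0) + (0) + (0) = 108.
Reducing mod 11: 108 ≡ 9 (mod 11).
Since F(a, b, c) ≡ 9 ≠ 0 (mod 11), P does NOT lie on the curve.


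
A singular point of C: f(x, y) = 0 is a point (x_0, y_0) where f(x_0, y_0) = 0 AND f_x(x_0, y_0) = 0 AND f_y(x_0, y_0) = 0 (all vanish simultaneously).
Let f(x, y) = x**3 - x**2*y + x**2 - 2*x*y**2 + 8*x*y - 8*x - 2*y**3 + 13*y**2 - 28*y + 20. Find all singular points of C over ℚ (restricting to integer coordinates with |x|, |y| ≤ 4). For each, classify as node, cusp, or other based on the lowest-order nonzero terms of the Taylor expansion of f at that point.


Singular points: {(0, 2)}; classification: node.

Compute partial derivatives:
  f_x = 3*x**2 - 2*x*y + 2*x - 2*y**2 + 8*y - 8.
  f_y = -x**2 - 4*x*y + 8*x - 6*y**2 + 26*y - 28.
Scan x_0 ∈ {−4, ..., 4}. For each x_0, f_y(x_0, y) is a polynomial in y; find its integer roots y ∈ {−4, ..., 4}, then test f_x and f at those candidates.
  x = -4: f_y(-4, y) = -6*y**2 + 42*y - 76; no integer root y with |y| ≤ 4.
  x = -3: f_y(-3, y) = -6*y**2 + 38*y - 61; no integer root y with |y| ≤ 4.
  x = -2: f_y(-2, y) = -6*y**2 + 34*y - 48; vanishes at y ∈ {3}. (-2, 3): f_x = 18 ≠ 0.
  x = -1: f_y(-1, y) = -6*y**2 + 30*y - 37; no integer root y with |y| ≤ 4.
  x = 0: f_y(0, y) = -6*y**2 + 26*y - 28; vanishes at y ∈ {2}. (0, 2): f_x = 0, f = 0 — SINGULAR.
  x = 1: f_y(1, y) = -6*y**2 + 22*y - 21; no integer root y with |y| ≤ 4.
  x = 2: f_y(2, y) = -6*y**2 + 18*y - 16; no integer root y with |y| ≤ 4.
  x = 3: f_y(3, y) = -6*y**2 + 14*y - 13; no integer root y with |y| ≤ 4.
  x = 4: f_y(4, y) = -6*y**2 + 10*y - 12; no integer root y with |y| ≤ 4.
Only singular point on the grid: (0, 2).
Classify: substitute x = 0 + u, y = 2 + v and expand: f = u**3 - u**2*v - u**2 - 2*u*v**2 - 2*v**3 + v**2.
No constant or linear terms (consistent with a singular point). Quadratic part: -u**2 + v**2. Cubic part: u**3 - u**2*v - 2*u*v**2 - 2*v**3.
The quadratic part v**2 - u**2 = (v − u)(v + u) splits into two distinct linear factors, so there are two distinct tangent lines y − 2 = ±(x − 0) — this is a node (ordinary double point).
Classification: node.


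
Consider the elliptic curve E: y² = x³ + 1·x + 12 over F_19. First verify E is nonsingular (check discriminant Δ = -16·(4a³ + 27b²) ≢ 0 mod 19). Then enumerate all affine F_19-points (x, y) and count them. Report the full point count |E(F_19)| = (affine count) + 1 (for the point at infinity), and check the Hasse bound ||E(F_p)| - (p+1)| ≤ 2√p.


Affine points = {(3, 2), (3, 17), (4, 2), (4, 17), (5, 3), (5, 16), (6, 5), (6, 14), (7, 1), (7, 18), (8, 0), (9, 3), (9, 16), (11, 9), (11, 10), (12, 2), (12, 17), (15, 1), (15, 18), (16, 1), (16, 18)}; affine count = 21; |E(F_19)| = 22.

Discriminant check: Δ ∝ 4a³ + 27b² = 4·1³ + 27·12² = 4·1 + 27·144 ≡ 16 (mod 19). Nonzero ⇒ E is nonsingular.
For each x ∈ F_19, compute rhs = x³ + 1·x + 12 mod 19, then count y ∈ F_19 with y² ≡ rhs.
  x = 0: rhs = 12, matching y values: none (0 points).
  x = 1: rhs = 14, matching y values: none (0 points).
  x = 2: rhs = 3, matching y values: none (0 points).
  x = 3: rhs = 4, matching y values: 2, 17 (2 points).
  x = 4: rhs = 4, matching y values: 2, 17 (2 points).
  x = 5: rhs = 9, matching y values: 3, 16 (2 points).
  x = 6: rhs = 6, matching y values: 5, 14 (2 points).
  x = 7: rhs = 1, matching y values: 1, 18 (2 points).
  x = 8: rhs = 0, matching y values: 0 (1 points).
  x = 9: rhs = 9, matching y values: 3, 16 (2 points).
  x = 10: rhs = 15, matching y values: none (0 points).
  x = 11: rhs = 5, matching y values: 9, 10 (2 points).
  x = 12: rhs = 4, matching y values: 2, 17 (2 points).
  x = 13: rhs = 18, matching y values: none (0 points).
  x = 14: rhs = 15, matching y values: none (0 points).
  x = 15: rhs = 1, matching y values: 1, 18 (2 points).
  x = 16: rhs = 1, matching y values: 1, 18 (2 points).
  x = 17: rhs = 2, matching y values: none (0 points).
  x = 18: rhs = 10, matching y values: none (0 points).
Total affine count: 21.
Full point count |E(F_19)| = 21 + 1 = 22.
Hasse bound: |22 − (19+1)| = |2| = 2 ≤ 2√19 ≈ 8.7178 ✓.


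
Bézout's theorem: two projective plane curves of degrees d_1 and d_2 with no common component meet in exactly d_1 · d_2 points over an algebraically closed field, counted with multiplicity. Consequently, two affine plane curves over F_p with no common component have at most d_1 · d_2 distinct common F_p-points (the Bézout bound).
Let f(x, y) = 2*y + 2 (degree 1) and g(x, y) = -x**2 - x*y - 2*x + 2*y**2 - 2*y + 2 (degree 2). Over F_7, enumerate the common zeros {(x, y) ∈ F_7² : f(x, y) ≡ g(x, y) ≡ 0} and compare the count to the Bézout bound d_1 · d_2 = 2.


Common zeros: {(2, 6), (4, 6)}; count = 2; Bézout bound = 2.

deg(f) = 1, deg(g) = 2, so Bézout bound = 2.
Scan x ∈ F_7. For each x, list the y ∈ F_7 with f(x, y) ≡ 0 and those with g(x, y) ≡ 0 (mod 7); the common zeros in that column are the intersection.
  x = 0: f ≡ 0 at y ∈ {6}; g ≡ 0 at y ∈ {3, 5}; common: ∅.
  x = 1: f ≡ 0 at y ∈ {6}; g ≡ 0 at y ∈ ∅; common: ∅.
  x = 2: f ≡ 0 at y ∈ {6}; g ≡ 0 at y ∈ {3, 6}; common: {6}.
  x = 3: f ≡ 0 at y ∈ {6}; g ≡ 0 at y ∈ ∅; common: ∅.
  x = 4: f ≡ 0 at y ∈ {6}; g ≡ 0 at y ∈ {4, 6}; common: {6}.
  x = 5: f ≡ 0 at y ∈ {6}; g ≡ 0 at y ∈ ∅; common: ∅.
  x = 6: f ≡ 0 at y ∈ {6}; g ≡ 0 at y ∈ ∅; common: ∅.
Collecting: common zeros = {(2, 6), (4, 6)}, so the count is 2.
Comparison with the Bézout bound: 2 ≤ 2 = deg(f)·deg(g), as expected for curves with no common component (the bound is attained).


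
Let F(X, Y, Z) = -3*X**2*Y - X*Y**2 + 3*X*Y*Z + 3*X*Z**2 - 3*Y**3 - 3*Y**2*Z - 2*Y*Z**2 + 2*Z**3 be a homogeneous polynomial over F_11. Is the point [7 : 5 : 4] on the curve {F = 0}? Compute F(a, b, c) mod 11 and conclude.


F(7,5,4) ≡ 8 (mod 11); P is NOT on the curve.

Evaluate F(7, 5, 4) term-by-term (mod 11).
  -3*X**2*Y ↦ -3·49·5·1 = -735
  -X*Y**2 ↦ -1·7·25·1 = -175
  3*X*Y*Z ↦ 3·7·5·4 = 420
  3*X*Z**2 ↦ 3·7·1·16 = 336
  -3*Y**3 ↦ -3·1·125·1 = -375
  -3*Y**2*Z ↦ -3·1·25·4 = -300
  -2*Y*Z**2 ↦ -2·1·5·16 = -160
  2*Z**3 ↦ 2·1·1·64 = 128
Sum: F(7, 5, 4) = (-735) + (-175) + (420) + (336) + (-375) + (-300) + (-160) + (128) = -861.
Reducing mod 11: -861 ≡ 8 (mod 11).
Since F(a, b, c) ≡ 8 ≠ 0 (mod 11), P does NOT lie on the curve.


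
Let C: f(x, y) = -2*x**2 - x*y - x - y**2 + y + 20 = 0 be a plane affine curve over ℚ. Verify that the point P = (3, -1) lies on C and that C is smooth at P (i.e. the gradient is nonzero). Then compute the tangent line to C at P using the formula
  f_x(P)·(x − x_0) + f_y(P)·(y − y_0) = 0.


Tangent line at P: 36 - 12*x = 0.

Step 1: f(3, -1) = 0, so P lies on C.
Step 2: partial derivatives
  f_x(x, y) = -4*x - y - 1, f_y(x, y) = -x - 2*y + 1.
  f_x(P) = -12, f_y(P) = 0 (gradient nonzero, so P is smooth).
Step 3: tangent line at P: -12·(x − 3) + 0·(y − -1) = 0.
Expanding: 36 - 12*x = 0.


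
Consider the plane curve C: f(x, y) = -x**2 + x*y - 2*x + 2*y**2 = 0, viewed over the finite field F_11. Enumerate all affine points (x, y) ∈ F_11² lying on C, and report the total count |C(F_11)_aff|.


Affine F_11-points: {(0, 0), (1, 1), (1, 4), (7, 5), (7, 8), (8, 9), (9, 0), (9, 1), (10, 8), (10, 9)}; count = 10.

For each of the 121 pairs (x, y) ∈ F_11², evaluate f(x, y) mod 11. Record the zeros.
  x = 0: [0↦0, 1↦2, 2↦8, 3↦7, 4↦10, 5↦6, 6↦6, 7↦10, 8↦7, 9↦8, 10↦2]  zeros at y ∈ {0}
  x = 1: [0↦8, 1↦0, 2↦7, 3↦7, 4↦0, 5↦8, 6↦9, 7↦3, 8↦1, 9↦3, 10↦9]  zeros at y ∈ {1, 4}
  x = 2: [0↦3, 1↦7, 2↦4, 3↦5, 4↦10, 5↦8, 6↦10, 7↦5, 8↦4, 9↦7, 10↦3]  zeros at y ∈ ∅
  x = 3: [0↦7, 1↦1, 2↦10, 3↦1, 4↦7, 5↦6, 6↦9, 7↦5, 8↦5, 9↦9, 10↦6]  zeros at y ∈ ∅
  x = 4: [0↦9, 1↦4, 2↦3, 3↦6, 4↦2, 5↦2, 6↦6, 7↦3, 8↦4, 9↦9, 10↦7]  zeros at y ∈ ∅
  x = 5: [0↦9, 1↦5, 2↦5, 3↦9, 4↦6, 5↦7, 6↦1, 7↦10, 8↦1, 9↦7, 10↦6]  zeros at y ∈ ∅
  x = 6: [0↦7, 1↦4, 2↦5, 3↦10, 4↦8, 5↦10, 6↦5, 7↦4, 8↦7, 9↦3, 10↦3]  zeros at y ∈ ∅
  x = 7: [0↦3, 1↦1, 2↦3, 3↦9, 4↦8, 5↦0, 6↦7, 7↦7, 8↦0, 9↦8, 10↦9]  zeros at y ∈ {5, 8}
  x = 8: [0↦8, 1↦7, 2↦10, 3↦6, 4↦6, 5↦10, 6↦7, 7↦8, 8↦2, 9↦0, 10↦2]  zeros at y ∈ {9}
  x = 9: [0↦0, 1↦0, 2↦4, 3↦1, 4↦2, 5↦7, 6↦5, 7↦7, 8↦2, 9↦1, 10↦4]  zeros at y ∈ {0, 1}
  x = 10: [0↦1, 1↦2, 2↦7, 3↦5, 4↦7, 5↦2, 6↦1, 7↦4, 8↦0, 9↦0, 10↦4]  zeros at y ∈ {8, 9}
Collecting zeros: affine points = {(0, 0), (1, 1), (1, 4), (7, 5), (7, 8), (8, 9), (9, 0), (9, 1), (10, 8), (10, 9)}.
Total count |C(F_11)_aff| = 10.
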